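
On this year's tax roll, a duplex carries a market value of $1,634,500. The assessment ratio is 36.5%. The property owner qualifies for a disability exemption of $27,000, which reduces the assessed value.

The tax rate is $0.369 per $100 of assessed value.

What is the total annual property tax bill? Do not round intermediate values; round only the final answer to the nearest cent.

$2,101.80

Assessed value = $1,634,500 × 0.365 = $596,592.5
Taxable value = $596,592.5 − $27,000 = $569,592.5
Tax = $569,592.5 × 0.00369 = $2,101.796325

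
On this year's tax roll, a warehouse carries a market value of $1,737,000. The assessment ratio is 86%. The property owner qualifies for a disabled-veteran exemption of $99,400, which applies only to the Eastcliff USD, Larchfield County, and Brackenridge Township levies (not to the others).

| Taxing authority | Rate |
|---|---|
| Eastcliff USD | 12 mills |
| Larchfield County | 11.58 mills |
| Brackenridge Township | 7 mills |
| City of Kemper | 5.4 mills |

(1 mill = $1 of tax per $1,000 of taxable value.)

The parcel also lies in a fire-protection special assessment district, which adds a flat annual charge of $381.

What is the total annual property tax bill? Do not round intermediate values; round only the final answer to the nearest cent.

$51,088.99

Assessed value = $1,737,000 × 0.86 = $1,493,820
Eastcliff USD: ($1,493,820 − $99,400) × 0.012 = $1,394,420 × 0.012 = $16,733.04
Larchfield County: ($1,493,820 − $99,400) × 0.01158 = $1,394,420 × 0.01158 = $16,147.3836
Brackenridge Township: ($1,493,820 − $99,400) × 0.007 = $1,394,420 × 0.007 = $9,760.94
City of Kemper: $1,493,820 × 0.0054 = $8,066.628
Levies subtotal = $50,707.9916
Total = $50,707.9916 + $381 = $51,088.9916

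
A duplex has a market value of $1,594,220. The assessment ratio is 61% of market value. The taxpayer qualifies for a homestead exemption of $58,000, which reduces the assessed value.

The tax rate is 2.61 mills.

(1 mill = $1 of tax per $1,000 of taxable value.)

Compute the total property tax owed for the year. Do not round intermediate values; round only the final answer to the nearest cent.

$2,386.78

Assessed value = $1,594,220 × 0.61 = $972,474.2
Taxable value = $972,474.2 − $58,000 = $914,474.2
Tax = $914,474.2 × 0.00261 = $2,386.777662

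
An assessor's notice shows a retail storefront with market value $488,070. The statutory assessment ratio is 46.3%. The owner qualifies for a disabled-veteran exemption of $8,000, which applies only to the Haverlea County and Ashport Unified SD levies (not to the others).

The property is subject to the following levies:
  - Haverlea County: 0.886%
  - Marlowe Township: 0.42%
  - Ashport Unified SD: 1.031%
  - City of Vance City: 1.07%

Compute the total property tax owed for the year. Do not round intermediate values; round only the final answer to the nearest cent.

Assessed value = $488,070 × 0.463 = $225,976.41
Haverlea County: ($225,976.41 − $8,000) × 0.00886 = $217,976.41 × 0.00886 = $1,931.2709926
Marlowe Township: $225,976.41 × 0.0042 = $949.100922
Ashport Unified SD: ($225,976.41 − $8,000) × 0.01031 = $217,976.41 × 0.01031 = $2,247.3367871
City of Vance City: $225,976.41 × 0.0107 = $2,417.947587
Total = $7,545.6562887

$7,545.66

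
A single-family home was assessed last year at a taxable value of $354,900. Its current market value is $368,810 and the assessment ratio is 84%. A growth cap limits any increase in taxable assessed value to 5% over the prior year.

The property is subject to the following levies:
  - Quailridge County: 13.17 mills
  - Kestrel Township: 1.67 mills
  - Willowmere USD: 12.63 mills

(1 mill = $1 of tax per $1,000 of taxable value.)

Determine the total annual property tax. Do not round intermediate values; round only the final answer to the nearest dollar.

$8,510

Uncapped assessed value = $368,810 × 0.84 = $309,800.4
Cap limit = $354,900 × 1.05 = $372,645
Taxable assessed value = min($309,800.4, $372,645) = $309,800.4 (cap does not bind)
Quailridge County: $309,800.4 × 0.01317 = $4,080.071268
Kestrel Township: $309,800.4 × 0.00167 = $517.366668
Willowmere USD: $309,800.4 × 0.01263 = $3,912.779052
Total = $8,510.216988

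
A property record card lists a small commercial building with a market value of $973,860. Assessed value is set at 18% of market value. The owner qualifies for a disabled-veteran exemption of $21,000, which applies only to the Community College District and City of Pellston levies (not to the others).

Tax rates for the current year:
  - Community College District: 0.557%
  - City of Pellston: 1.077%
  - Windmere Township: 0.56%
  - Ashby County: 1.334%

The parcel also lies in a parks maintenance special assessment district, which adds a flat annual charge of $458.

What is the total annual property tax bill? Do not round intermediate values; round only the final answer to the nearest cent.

Assessed value = $973,860 × 0.18 = $175,294.8
Community College District: ($175,294.8 − $21,000) × 0.00557 = $154,294.8 × 0.00557 = $859.422036
City of Pellston: ($175,294.8 − $21,000) × 0.01077 = $154,294.8 × 0.01077 = $1,661.754996
Windmere Township: $175,294.8 × 0.0056 = $981.65088
Ashby County: $175,294.8 × 0.01334 = $2,338.432632
Levies subtotal = $5,841.260544
Total = $5,841.260544 + $458 = $6,299.260544

$6,299.26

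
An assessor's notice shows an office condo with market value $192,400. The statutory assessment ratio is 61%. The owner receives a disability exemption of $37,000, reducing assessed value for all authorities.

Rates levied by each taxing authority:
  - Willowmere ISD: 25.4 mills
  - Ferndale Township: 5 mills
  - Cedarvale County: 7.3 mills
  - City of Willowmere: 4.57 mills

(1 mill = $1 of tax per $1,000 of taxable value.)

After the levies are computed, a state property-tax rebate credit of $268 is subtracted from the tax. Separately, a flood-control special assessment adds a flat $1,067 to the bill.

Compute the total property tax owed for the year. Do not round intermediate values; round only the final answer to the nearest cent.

$4,195.99

Assessed value = $192,400 × 0.61 = $117,364
Taxable value = $117,364 − $37,000 = $80,364
Willowmere ISD: $80,364 × 0.0254 = $2,041.2456
Ferndale Township: $80,364 × 0.005 = $401.82
Cedarvale County: $80,364 × 0.0073 = $586.6572
City of Willowmere: $80,364 × 0.00457 = $367.26348
Levies subtotal = $3,396.98628
After credit = $3,396.98628 − $268 = $3,128.98628
Total = $3,128.98628 + $1,067 = $4,195.98628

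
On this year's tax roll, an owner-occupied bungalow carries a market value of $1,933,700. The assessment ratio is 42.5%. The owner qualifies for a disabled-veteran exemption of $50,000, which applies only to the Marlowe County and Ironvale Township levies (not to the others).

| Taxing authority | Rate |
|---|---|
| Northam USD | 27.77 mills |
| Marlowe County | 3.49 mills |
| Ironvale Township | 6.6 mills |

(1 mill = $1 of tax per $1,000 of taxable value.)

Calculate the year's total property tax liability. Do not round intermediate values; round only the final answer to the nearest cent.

$30,609.70

Assessed value = $1,933,700 × 0.425 = $821,822.5
Northam USD: $821,822.5 × 0.02777 = $22,822.010825
Marlowe County: ($821,822.5 − $50,000) × 0.00349 = $771,822.5 × 0.00349 = $2,693.660525
Ironvale Township: ($821,822.5 − $50,000) × 0.0066 = $771,822.5 × 0.0066 = $5,094.0285
Total = $30,609.69985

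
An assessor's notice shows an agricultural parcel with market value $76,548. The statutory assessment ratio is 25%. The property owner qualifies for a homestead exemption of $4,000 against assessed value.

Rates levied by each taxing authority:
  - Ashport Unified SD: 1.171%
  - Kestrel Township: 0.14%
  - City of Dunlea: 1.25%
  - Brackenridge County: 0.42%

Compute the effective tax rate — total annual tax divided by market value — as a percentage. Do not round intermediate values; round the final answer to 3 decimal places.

0.589%

Assessed value = $76,548 × 0.25 = $19,137
Taxable value = $19,137 − $4,000 = $15,137
Ashport Unified SD: $15,137 × 0.01171 = $177.25427
Kestrel Township: $15,137 × 0.0014 = $21.1918
City of Dunlea: $15,137 × 0.0125 = $189.2125
Brackenridge County: $15,137 × 0.0042 = $63.5754
Total tax = $451.23397
Effective rate = $451.23397 ÷ $76,548 = 0.589% of market value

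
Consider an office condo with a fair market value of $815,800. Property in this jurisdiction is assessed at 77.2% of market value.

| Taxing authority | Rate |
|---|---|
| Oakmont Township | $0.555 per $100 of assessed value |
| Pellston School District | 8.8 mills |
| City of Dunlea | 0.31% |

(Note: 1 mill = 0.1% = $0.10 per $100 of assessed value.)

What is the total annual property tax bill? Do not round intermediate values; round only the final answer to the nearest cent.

$10,989.97

Assessed value = $815,800 × 0.772 = $629,797.6
Oakmont Township: $629,797.6 × 0.00555 = $3,495.37668
Pellston School District: $629,797.6 × 0.0088 = $5,542.21888
City of Dunlea: $629,797.6 × 0.0031 = $1,952.37256
Total = $10,989.96812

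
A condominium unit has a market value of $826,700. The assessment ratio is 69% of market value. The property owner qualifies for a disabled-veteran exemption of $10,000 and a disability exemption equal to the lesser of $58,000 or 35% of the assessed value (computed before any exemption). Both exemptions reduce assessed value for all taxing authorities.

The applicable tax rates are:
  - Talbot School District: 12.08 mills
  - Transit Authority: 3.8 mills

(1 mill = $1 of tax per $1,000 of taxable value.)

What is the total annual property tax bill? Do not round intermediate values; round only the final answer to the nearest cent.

$7,978.48

Assessed value = $826,700 × 0.69 = $570,423
Disability exemption = min($58,000, 35% × $570,423) = min($58,000, $199,648.05) = $58,000 (dollar cap binds)
Taxable value = $570,423 − $10,000 − $58,000 = $502,423
Talbot School District: $502,423 × 0.01208 = $6,069.26984
Transit Authority: $502,423 × 0.0038 = $1,909.2074
Total = $7,978.47724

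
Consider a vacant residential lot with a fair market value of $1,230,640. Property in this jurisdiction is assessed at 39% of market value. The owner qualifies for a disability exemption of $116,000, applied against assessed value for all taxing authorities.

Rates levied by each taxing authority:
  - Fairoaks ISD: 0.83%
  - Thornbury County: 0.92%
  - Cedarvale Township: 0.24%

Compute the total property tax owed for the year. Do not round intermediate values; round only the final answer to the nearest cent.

Assessed value = $1,230,640 × 0.39 = $479,949.6
Taxable value = $479,949.6 − $116,000 = $363,949.6
Fairoaks ISD: $363,949.6 × 0.0083 = $3,020.78168
Thornbury County: $363,949.6 × 0.0092 = $3,348.33632
Cedarvale Township: $363,949.6 × 0.0024 = $873.47904
Total = $3,020.78168 + $3,348.33632 + $873.47904 = $7,242.59704

$7,242.60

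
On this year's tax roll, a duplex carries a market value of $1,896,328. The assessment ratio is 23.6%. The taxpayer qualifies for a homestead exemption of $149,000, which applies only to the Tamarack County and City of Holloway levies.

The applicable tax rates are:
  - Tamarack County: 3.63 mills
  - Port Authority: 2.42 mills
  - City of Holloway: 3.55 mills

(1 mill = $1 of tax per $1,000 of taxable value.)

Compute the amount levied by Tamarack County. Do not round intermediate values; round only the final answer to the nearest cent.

Assessed value = $1,896,328 × 0.236 = $447,533.408
Tamarack County taxable value = $447,533.408 − $149,000 = $298,533.408
Tamarack County levy = $298,533.408 × 0.00363 = $1,083.67627104

$1,083.68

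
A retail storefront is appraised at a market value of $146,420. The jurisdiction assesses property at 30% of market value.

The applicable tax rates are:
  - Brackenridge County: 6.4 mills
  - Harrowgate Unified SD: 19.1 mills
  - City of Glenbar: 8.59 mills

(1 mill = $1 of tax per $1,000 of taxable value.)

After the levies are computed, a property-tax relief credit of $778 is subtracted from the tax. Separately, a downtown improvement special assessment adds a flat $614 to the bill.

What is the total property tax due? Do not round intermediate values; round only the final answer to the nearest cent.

Assessed value = $146,420 × 0.3 = $43,926
Brackenridge County: $43,926 × 0.0064 = $281.1264
Harrowgate Unified SD: $43,926 × 0.0191 = $838.9866
City of Glenbar: $43,926 × 0.00859 = $377.32434
Levies subtotal = $1,497.43734
After credit = $1,497.43734 − $778 = $719.43734
Total = $719.43734 + $614 = $1,333.43734

$1,333.44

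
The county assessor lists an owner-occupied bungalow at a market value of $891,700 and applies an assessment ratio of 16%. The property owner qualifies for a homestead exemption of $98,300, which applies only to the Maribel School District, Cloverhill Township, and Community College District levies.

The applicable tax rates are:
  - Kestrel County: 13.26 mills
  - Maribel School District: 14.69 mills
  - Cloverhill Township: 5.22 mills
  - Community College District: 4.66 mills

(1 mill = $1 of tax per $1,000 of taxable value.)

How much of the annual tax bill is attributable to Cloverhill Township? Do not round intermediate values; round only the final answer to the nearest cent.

Assessed value = $891,700 × 0.16 = $142,672
Cloverhill Township taxable value = $142,672 − $98,300 = $44,372
Cloverhill Township levy = $44,372 × 0.00522 = $231.62184

$231.62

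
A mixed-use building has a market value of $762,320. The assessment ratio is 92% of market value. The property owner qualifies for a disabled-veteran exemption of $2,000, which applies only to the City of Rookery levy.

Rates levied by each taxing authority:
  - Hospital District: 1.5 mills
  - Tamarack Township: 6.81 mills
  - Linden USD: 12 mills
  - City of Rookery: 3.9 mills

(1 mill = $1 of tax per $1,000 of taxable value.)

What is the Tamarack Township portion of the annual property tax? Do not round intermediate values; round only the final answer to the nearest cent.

$4,776.09

Assessed value = $762,320 × 0.92 = $701,334.4
Tamarack Township taxable value = $701,334.4 (exemption does not apply)
Tamarack Township levy = $701,334.4 × 0.00681 = $4,776.087264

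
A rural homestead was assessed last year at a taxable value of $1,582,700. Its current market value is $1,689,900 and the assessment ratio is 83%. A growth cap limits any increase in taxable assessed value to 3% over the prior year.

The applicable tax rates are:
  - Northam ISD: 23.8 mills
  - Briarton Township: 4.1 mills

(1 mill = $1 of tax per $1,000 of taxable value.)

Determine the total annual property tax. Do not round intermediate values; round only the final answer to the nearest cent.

$39,133.01

Uncapped assessed value = $1,689,900 × 0.83 = $1,402,617
Cap limit = $1,582,700 × 1.03 = $1,630,181
Taxable assessed value = min($1,402,617, $1,630,181) = $1,402,617 (cap does not bind)
Northam ISD: $1,402,617 × 0.0238 = $33,382.2846
Briarton Township: $1,402,617 × 0.0041 = $5,750.7297
Total = $39,133.0143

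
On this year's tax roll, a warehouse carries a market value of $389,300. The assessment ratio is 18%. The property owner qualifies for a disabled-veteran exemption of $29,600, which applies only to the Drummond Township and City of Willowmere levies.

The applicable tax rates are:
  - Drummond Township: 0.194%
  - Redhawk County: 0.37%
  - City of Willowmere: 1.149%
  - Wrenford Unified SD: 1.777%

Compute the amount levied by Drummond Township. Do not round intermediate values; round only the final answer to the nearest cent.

Assessed value = $389,300 × 0.18 = $70,074
Drummond Township taxable value = $70,074 − $29,600 = $40,474
Drummond Township levy = $40,474 × 0.00194 = $78.51956

$78.52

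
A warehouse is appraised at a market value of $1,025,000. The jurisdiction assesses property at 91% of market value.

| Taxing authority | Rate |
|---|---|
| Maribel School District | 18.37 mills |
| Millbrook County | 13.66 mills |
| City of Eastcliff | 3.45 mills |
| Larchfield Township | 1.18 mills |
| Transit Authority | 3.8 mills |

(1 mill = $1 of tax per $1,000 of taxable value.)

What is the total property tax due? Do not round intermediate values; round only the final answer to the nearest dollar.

$37,739

Assessed value = $1,025,000 × 0.91 = $932,750
Maribel School District: $932,750 × 0.01837 = $17,134.6175
Millbrook County: $932,750 × 0.01366 = $12,741.365
City of Eastcliff: $932,750 × 0.00345 = $3,217.9875
Larchfield Township: $932,750 × 0.00118 = $1,100.645
Transit Authority: $932,750 × 0.0038 = $3,544.45
Total = $17,134.6175 + $12,741.365 + $3,217.9875 + $1,100.645 + $3,544.45 = $37,739.065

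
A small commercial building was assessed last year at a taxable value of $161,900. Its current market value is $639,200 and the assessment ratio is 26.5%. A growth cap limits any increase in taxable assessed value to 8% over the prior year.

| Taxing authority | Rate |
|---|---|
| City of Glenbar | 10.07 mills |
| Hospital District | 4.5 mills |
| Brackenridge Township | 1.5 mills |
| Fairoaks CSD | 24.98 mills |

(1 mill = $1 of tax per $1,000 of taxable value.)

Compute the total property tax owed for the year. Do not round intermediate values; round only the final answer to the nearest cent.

$6,953.38

Uncapped assessed value = $639,200 × 0.265 = $169,388
Cap limit = $161,900 × 1.08 = $174,852
Taxable assessed value = min($169,388, $174,852) = $169,388 (cap does not bind)
City of Glenbar: $169,388 × 0.01007 = $1,705.73716
Hospital District: $169,388 × 0.0045 = $762.246
Brackenridge Township: $169,388 × 0.0015 = $254.082
Fairoaks CSD: $169,388 × 0.02498 = $4,231.31224
Total = $6,953.3774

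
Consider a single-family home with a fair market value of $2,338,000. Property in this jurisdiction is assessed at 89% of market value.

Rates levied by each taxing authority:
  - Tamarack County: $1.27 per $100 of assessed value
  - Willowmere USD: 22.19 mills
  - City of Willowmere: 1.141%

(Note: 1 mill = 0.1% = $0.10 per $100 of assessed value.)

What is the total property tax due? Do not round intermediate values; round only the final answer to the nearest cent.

$96,341.97

Assessed value = $2,338,000 × 0.89 = $2,080,820
Tamarack County: $2,080,820 × 0.0127 = $26,426.414
Willowmere USD: $2,080,820 × 0.02219 = $46,173.3958
City of Willowmere: $2,080,820 × 0.01141 = $23,742.1562
Total = $96,341.966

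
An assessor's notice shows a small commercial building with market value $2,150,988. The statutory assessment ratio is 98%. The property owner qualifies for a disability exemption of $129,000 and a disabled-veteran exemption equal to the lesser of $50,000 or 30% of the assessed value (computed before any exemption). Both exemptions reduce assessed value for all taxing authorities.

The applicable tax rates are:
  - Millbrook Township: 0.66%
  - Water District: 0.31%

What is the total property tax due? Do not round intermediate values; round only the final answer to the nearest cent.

Assessed value = $2,150,988 × 0.98 = $2,107,968.24
Disabled-veteran exemption = min($50,000, 30% × $2,107,968.24) = min($50,000, $632,390.472) = $50,000 (dollar cap binds)
Taxable value = $2,107,968.24 − $129,000 − $50,000 = $1,928,968.24
Millbrook Township: $1,928,968.24 × 0.0066 = $12,731.190384
Water District: $1,928,968.24 × 0.0031 = $5,979.801544
Total = $18,710.991928

$18,710.99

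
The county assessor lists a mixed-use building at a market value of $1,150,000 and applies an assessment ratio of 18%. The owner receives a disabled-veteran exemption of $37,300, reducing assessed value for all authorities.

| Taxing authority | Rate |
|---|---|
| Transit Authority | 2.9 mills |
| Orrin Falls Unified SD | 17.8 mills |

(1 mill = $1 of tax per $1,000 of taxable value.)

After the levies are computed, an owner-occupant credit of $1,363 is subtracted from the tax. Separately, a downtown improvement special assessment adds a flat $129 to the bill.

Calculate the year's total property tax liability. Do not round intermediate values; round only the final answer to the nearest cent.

Assessed value = $1,150,000 × 0.18 = $207,000
Taxable value = $207,000 − $37,300 = $169,700
Transit Authority: $169,700 × 0.0029 = $492.13
Orrin Falls Unified SD: $169,700 × 0.0178 = $3,020.66
Levies subtotal = $3,512.79
After credit = $3,512.79 − $1,363 = $2,149.79
Total = $2,149.79 + $129 = $2,278.79

$2,278.79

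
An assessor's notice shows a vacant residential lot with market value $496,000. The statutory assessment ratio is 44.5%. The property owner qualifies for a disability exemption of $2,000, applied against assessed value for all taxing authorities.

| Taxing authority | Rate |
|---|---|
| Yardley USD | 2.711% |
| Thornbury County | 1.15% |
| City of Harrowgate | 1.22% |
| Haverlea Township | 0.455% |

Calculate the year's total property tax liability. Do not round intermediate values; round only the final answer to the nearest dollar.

Assessed value = $496,000 × 0.445 = $220,720
Taxable value = $220,720 − $2,000 = $218,720
Yardley USD: $218,720 × 0.02711 = $5,929.4992
Thornbury County: $218,720 × 0.0115 = $2,515.28
City of Harrowgate: $218,720 × 0.0122 = $2,668.384
Haverlea Township: $218,720 × 0.00455 = $995.176
Total = $5,929.4992 + $2,515.28 + $2,668.384 + $995.176 = $12,108.3392

$12,108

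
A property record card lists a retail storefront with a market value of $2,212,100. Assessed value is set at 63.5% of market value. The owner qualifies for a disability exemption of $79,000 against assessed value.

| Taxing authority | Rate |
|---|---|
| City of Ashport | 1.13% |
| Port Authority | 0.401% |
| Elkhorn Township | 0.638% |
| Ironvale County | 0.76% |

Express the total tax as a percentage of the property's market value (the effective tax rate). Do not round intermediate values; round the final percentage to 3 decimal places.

1.755%

Assessed value = $2,212,100 × 0.635 = $1,404,683.5
Taxable value = $1,404,683.5 − $79,000 = $1,325,683.5
City of Ashport: $1,325,683.5 × 0.0113 = $14,980.22355
Port Authority: $1,325,683.5 × 0.00401 = $5,315.990835
Elkhorn Township: $1,325,683.5 × 0.00638 = $8,457.86073
Ironvale County: $1,325,683.5 × 0.0076 = $10,075.1946
Total tax = $38,829.269715
Effective rate = $38,829.269715 ÷ $2,212,100 = 1.755% of market value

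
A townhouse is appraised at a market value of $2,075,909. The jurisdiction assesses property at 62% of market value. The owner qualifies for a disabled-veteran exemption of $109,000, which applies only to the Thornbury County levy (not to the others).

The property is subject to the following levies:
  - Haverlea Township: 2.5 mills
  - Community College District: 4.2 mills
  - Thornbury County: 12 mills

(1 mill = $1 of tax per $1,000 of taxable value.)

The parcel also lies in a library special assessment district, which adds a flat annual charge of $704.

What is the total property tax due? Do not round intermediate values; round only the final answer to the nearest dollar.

$23,464

Assessed value = $2,075,909 × 0.62 = $1,287,063.58
Haverlea Township: $1,287,063.58 × 0.0025 = $3,217.65895
Community College District: $1,287,063.58 × 0.0042 = $5,405.667036
Thornbury County: ($1,287,063.58 − $109,000) × 0.012 = $1,178,063.58 × 0.012 = $14,136.76296
Levies subtotal = $22,760.088946
Total = $22,760.088946 + $704 = $23,464.088946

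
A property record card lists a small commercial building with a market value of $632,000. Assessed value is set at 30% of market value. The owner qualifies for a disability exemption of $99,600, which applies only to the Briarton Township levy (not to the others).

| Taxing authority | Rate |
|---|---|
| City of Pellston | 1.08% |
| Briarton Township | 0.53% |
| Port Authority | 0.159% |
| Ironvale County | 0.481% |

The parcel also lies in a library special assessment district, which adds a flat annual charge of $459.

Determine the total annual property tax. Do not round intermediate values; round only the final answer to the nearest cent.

$4,197.12

Assessed value = $632,000 × 0.3 = $189,600
City of Pellston: $189,600 × 0.0108 = $2,047.68
Briarton Township: ($189,600 − $99,600) × 0.0053 = $90,000 × 0.0053 = $477
Port Authority: $189,600 × 0.00159 = $301.464
Ironvale County: $189,600 × 0.00481 = $911.976
Levies subtotal = $3,738.12
Total = $3,738.12 + $459 = $4,197.12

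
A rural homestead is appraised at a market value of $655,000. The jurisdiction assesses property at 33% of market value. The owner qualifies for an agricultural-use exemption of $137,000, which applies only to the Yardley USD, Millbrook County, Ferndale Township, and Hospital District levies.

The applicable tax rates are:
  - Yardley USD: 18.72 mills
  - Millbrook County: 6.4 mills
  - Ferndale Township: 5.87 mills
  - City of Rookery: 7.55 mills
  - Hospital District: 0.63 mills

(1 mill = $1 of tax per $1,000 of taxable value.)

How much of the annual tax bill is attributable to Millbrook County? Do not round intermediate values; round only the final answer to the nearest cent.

Assessed value = $655,000 × 0.33 = $216,150
Millbrook County taxable value = $216,150 − $137,000 = $79,150
Millbrook County levy = $79,150 × 0.0064 = $506.56

$506.56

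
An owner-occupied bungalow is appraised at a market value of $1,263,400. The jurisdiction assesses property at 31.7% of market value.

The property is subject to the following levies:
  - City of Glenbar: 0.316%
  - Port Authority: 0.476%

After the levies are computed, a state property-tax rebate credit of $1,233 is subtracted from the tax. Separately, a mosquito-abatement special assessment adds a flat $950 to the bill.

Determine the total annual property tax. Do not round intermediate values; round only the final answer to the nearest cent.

Assessed value = $1,263,400 × 0.317 = $400,497.8
City of Glenbar: $400,497.8 × 0.00316 = $1,265.573048
Port Authority: $400,497.8 × 0.00476 = $1,906.369528
Levies subtotal = $3,171.942576
After credit = $3,171.942576 − $1,233 = $1,938.942576
Total = $1,938.942576 + $950 = $2,888.942576

$2,888.94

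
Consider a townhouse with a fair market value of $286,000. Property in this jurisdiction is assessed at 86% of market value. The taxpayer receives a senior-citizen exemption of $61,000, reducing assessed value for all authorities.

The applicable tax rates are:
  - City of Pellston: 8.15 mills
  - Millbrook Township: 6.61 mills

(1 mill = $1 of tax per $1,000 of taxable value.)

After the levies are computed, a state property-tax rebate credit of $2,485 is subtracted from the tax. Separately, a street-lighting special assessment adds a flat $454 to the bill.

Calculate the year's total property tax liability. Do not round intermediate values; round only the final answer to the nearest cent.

Assessed value = $286,000 × 0.86 = $245,960
Taxable value = $245,960 − $61,000 = $184,960
City of Pellston: $184,960 × 0.00815 = $1,507.424
Millbrook Township: $184,960 × 0.00661 = $1,222.5856
Levies subtotal = $2,730.0096
After credit = $2,730.0096 − $2,485 = $245.0096
Total = $245.0096 + $454 = $699.0096

$699.01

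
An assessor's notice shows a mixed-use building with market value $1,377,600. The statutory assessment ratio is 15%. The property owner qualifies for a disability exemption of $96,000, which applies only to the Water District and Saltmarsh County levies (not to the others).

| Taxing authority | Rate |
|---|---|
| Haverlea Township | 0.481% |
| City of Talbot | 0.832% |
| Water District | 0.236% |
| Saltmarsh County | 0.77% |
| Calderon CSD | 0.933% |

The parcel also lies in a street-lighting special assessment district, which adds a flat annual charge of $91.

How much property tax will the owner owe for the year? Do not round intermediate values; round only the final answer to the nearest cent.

$5,845.17

Assessed value = $1,377,600 × 0.15 = $206,640
Haverlea Township: $206,640 × 0.00481 = $993.9384
City of Talbot: $206,640 × 0.00832 = $1,719.2448
Water District: ($206,640 − $96,000) × 0.00236 = $110,640 × 0.00236 = $261.1104
Saltmarsh County: ($206,640 − $96,000) × 0.0077 = $110,640 × 0.0077 = $851.928
Calderon CSD: $206,640 × 0.00933 = $1,927.9512
Levies subtotal = $5,754.1728
Total = $5,754.1728 + $91 = $5,845.1728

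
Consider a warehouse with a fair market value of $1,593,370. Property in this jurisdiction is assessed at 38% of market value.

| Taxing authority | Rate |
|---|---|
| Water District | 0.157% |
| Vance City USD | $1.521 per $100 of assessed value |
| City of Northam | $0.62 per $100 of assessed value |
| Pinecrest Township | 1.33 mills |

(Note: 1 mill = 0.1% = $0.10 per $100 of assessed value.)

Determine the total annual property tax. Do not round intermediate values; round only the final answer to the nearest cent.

$14,719.23

Assessed value = $1,593,370 × 0.38 = $605,480.6
Water District: $605,480.6 × 0.00157 = $950.604542
Vance City USD: $605,480.6 × 0.01521 = $9,209.359926
City of Northam: $605,480.6 × 0.0062 = $3,753.97972
Pinecrest Township: $605,480.6 × 0.00133 = $805.289198
Total = $14,719.233386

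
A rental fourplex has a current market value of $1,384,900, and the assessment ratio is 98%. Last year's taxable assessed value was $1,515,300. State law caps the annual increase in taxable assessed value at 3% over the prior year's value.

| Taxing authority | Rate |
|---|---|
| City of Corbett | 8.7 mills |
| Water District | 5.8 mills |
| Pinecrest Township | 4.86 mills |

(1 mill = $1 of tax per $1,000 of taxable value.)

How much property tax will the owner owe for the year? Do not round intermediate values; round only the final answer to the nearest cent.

$26,275.43

Uncapped assessed value = $1,384,900 × 0.98 = $1,357,202
Cap limit = $1,515,300 × 1.03 = $1,560,759
Taxable assessed value = min($1,357,202, $1,560,759) = $1,357,202 (cap does not bind)
City of Corbett: $1,357,202 × 0.0087 = $11,807.6574
Water District: $1,357,202 × 0.0058 = $7,871.7716
Pinecrest Township: $1,357,202 × 0.00486 = $6,596.00172
Total = $26,275.43072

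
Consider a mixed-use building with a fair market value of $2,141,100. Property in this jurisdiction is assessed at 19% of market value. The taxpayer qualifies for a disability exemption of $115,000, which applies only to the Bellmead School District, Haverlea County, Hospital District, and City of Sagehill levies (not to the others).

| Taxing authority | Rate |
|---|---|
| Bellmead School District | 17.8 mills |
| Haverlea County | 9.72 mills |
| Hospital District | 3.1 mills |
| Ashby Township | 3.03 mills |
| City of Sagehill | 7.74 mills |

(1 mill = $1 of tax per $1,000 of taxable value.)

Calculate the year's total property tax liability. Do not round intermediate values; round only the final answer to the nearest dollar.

$12,426

Assessed value = $2,141,100 × 0.19 = $406,809
Bellmead School District: ($406,809 − $115,000) × 0.0178 = $291,809 × 0.0178 = $5,194.2002
Haverlea County: ($406,809 − $115,000) × 0.00972 = $291,809 × 0.00972 = $2,836.38348
Hospital District: ($406,809 − $115,000) × 0.0031 = $291,809 × 0.0031 = $904.6079
Ashby Township: $406,809 × 0.00303 = $1,232.63127
City of Sagehill: ($406,809 − $115,000) × 0.00774 = $291,809 × 0.00774 = $2,258.60166
Total = $12,426.42451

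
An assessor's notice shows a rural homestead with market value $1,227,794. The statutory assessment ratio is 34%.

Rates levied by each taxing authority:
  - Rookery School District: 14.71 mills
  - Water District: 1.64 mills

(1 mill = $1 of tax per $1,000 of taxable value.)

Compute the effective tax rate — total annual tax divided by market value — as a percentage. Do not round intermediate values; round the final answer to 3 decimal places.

0.556%

Assessed value = $1,227,794 × 0.34 = $417,449.96
Rookery School District: $417,449.96 × 0.01471 = $6,140.6889116
Water District: $417,449.96 × 0.00164 = $684.6179344
Total tax = $6,825.306846
Effective rate = $6,825.306846 ÷ $1,227,794 = 0.556% of market value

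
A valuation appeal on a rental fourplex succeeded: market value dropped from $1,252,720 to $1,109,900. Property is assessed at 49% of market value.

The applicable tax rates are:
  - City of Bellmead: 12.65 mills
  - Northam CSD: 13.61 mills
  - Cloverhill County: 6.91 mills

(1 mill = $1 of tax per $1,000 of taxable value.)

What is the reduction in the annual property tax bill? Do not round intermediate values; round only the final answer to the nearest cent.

$2,321.30

Old assessed value = $1,252,720 × 0.49 = $613,832.8
New assessed value = $1,109,900 × 0.49 = $543,851
Combined rate = 0.01265 + 0.01361 + 0.00691 = 0.03317
Old tax = $613,832.8 × 0.03317 = $20,360.833976
New tax = $543,851 × 0.03317 = $18,039.53767
Reduction = $20,360.833976 − $18,039.53767 = $2,321.296306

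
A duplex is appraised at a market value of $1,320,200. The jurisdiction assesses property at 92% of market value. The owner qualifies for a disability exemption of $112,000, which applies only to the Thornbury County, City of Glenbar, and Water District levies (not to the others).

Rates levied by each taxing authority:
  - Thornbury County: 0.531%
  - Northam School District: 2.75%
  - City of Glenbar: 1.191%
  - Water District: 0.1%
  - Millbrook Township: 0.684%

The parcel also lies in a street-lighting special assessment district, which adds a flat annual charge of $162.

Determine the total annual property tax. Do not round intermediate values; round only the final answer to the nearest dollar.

Assessed value = $1,320,200 × 0.92 = $1,214,584
Thornbury County: ($1,214,584 − $112,000) × 0.00531 = $1,102,584 × 0.00531 = $5,854.72104
Northam School District: $1,214,584 × 0.0275 = $33,401.06
City of Glenbar: ($1,214,584 − $112,000) × 0.01191 = $1,102,584 × 0.01191 = $13,131.77544
Water District: ($1,214,584 − $112,000) × 0.001 = $1,102,584 × 0.001 = $1,102.584
Millbrook Township: $1,214,584 × 0.00684 = $8,307.75456
Levies subtotal = $61,797.89504
Total = $61,797.89504 + $162 = $61,959.89504

$61,960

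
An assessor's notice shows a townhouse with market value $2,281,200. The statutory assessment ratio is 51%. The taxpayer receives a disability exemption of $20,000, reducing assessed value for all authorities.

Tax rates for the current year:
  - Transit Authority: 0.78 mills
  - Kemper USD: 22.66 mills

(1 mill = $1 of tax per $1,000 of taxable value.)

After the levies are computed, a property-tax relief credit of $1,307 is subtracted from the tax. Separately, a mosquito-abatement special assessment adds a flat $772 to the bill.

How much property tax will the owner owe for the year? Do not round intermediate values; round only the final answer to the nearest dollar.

Assessed value = $2,281,200 × 0.51 = $1,163,412
Taxable value = $1,163,412 − $20,000 = $1,143,412
Transit Authority: $1,143,412 × 0.00078 = $891.86136
Kemper USD: $1,143,412 × 0.02266 = $25,909.71592
Levies subtotal = $26,801.57728
After credit = $26,801.57728 − $1,307 = $25,494.57728
Total = $25,494.57728 + $772 = $26,266.57728

$26,267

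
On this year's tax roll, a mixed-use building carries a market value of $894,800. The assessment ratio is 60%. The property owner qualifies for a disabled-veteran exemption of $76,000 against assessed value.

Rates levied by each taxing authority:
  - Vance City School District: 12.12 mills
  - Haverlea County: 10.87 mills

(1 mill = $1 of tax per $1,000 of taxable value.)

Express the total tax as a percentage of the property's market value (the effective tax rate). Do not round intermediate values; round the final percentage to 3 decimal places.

Assessed value = $894,800 × 0.6 = $536,880
Taxable value = $536,880 − $76,000 = $460,880
Vance City School District: $460,880 × 0.01212 = $5,585.8656
Haverlea County: $460,880 × 0.01087 = $5,009.7656
Total tax = $10,595.6312
Effective rate = $10,595.6312 ÷ $894,800 = 1.184% of market value

1.184%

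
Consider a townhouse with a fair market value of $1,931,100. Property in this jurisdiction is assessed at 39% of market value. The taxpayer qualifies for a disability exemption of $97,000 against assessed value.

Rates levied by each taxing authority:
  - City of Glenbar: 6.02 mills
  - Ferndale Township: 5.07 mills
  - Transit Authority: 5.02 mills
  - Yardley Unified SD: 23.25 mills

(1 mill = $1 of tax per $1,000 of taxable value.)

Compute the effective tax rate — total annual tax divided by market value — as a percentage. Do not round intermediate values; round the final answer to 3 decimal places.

1.337%

Assessed value = $1,931,100 × 0.39 = $753,129
Taxable value = $753,129 − $97,000 = $656,129
City of Glenbar: $656,129 × 0.00602 = $3,949.89658
Ferndale Township: $656,129 × 0.00507 = $3,326.57403
Transit Authority: $656,129 × 0.00502 = $3,293.76758
Yardley Unified SD: $656,129 × 0.02325 = $15,254.99925
Total tax = $25,825.23744
Effective rate = $25,825.23744 ÷ $1,931,100 = 1.337% of market value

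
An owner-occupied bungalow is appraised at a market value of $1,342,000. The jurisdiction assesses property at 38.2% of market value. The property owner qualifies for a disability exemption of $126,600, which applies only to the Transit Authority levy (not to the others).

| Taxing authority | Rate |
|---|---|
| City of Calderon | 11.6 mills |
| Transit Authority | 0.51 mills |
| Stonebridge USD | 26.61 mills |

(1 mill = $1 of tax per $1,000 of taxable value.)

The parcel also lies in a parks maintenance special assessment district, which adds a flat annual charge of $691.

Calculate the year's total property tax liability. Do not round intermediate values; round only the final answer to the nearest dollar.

Assessed value = $1,342,000 × 0.382 = $512,644
City of Calderon: $512,644 × 0.0116 = $5,946.6704
Transit Authority: ($512,644 − $126,600) × 0.00051 = $386,044 × 0.00051 = $196.88244
Stonebridge USD: $512,644 × 0.02661 = $13,641.45684
Levies subtotal = $19,785.00968
Total = $19,785.00968 + $691 = $20,476.00968

$20,476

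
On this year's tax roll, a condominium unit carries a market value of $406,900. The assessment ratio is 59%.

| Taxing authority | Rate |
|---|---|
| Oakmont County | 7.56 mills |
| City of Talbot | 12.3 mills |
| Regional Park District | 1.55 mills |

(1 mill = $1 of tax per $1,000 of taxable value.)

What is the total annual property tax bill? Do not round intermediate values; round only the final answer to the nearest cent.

$5,139.92

Assessed value = $406,900 × 0.59 = $240,071
Oakmont County: $240,071 × 0.00756 = $1,814.93676
City of Talbot: $240,071 × 0.0123 = $2,952.8733
Regional Park District: $240,071 × 0.00155 = $372.11005
Total = $1,814.93676 + $2,952.8733 + $372.11005 = $5,139.92011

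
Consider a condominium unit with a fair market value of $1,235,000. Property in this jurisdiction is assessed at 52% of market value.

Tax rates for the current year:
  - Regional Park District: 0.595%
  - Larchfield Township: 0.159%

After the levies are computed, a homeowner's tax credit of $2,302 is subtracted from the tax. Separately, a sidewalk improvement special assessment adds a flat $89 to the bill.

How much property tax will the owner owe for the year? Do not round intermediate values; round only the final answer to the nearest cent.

Assessed value = $1,235,000 × 0.52 = $642,200
Regional Park District: $642,200 × 0.00595 = $3,821.09
Larchfield Township: $642,200 × 0.00159 = $1,021.098
Levies subtotal = $4,842.188
After credit = $4,842.188 − $2,302 = $2,540.188
Total = $2,540.188 + $89 = $2,629.188

$2,629.19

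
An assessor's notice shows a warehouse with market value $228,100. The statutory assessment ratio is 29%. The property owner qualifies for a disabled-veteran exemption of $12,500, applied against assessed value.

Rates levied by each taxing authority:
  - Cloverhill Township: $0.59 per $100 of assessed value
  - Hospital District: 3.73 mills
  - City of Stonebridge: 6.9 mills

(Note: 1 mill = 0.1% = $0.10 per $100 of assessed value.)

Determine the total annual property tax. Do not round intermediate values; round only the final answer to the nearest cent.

Assessed value = $228,100 × 0.29 = $66,149
Taxable value = $66,149 − $12,500 = $53,649
Cloverhill Township: $53,649 × 0.0059 = $316.5291
Hospital District: $53,649 × 0.00373 = $200.11077
City of Stonebridge: $53,649 × 0.0069 = $370.1781
Total = $886.81797

$886.82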